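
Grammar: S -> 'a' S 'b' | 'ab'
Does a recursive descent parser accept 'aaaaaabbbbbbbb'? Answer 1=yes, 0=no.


Grammar accepts strings of the form a^n b^n (n >= 1)
Word: 'aaaaaabbbbbbbb'
Counting: 6 a's and 8 b's
Check: 6 == 8? No
Mismatch: a-count != b-count
Rejected

0


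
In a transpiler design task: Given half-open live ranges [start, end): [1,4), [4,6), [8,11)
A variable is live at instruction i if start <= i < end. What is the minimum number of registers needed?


Live ranges:
  Var0: [1, 4)
  Var1: [4, 6)
  Var2: [8, 11)
Sweep-line events (position, delta, active):
  pos=1 start -> active=1
  pos=4 end -> active=0
  pos=4 start -> active=1
  pos=6 end -> active=0
  pos=8 start -> active=1
  pos=11 end -> active=0
Maximum simultaneous active: 1
Minimum registers needed: 1

1


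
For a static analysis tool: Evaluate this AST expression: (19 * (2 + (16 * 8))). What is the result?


Expression: (19 * (2 + (16 * 8)))
Evaluating step by step:
  16 * 8 = 128
  2 + 128 = 130
  19 * 130 = 2470
Result: 2470

2470


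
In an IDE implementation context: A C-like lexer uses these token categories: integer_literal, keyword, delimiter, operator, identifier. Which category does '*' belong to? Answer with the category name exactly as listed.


Token: '*'
Checking categories:
  identifier: no
  integer_literal: no
  operator: YES
  keyword: no
  delimiter: no
Category: operator

operator


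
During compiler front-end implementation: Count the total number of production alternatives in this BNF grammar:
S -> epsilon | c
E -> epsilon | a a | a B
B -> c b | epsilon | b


Counting alternatives per rule:
  S: 2 alternative(s)
  E: 3 alternative(s)
  B: 3 alternative(s)
Sum: 2 + 3 + 3 = 8

8


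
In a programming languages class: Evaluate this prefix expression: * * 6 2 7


Parsing prefix expression: * * 6 2 7
Step 1: Innermost operation '* 6 2'
  6 * 2 = 12
Step 2: Outer operation '* [12] 7'
  12 * 7 = 84

84


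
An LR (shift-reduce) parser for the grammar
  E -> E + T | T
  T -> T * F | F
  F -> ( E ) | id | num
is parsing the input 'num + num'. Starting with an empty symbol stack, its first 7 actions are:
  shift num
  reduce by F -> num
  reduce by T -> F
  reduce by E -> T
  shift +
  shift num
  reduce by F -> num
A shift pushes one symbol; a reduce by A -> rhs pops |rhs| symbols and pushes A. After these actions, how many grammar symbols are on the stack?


Tracking the symbol stack through each action:
  Action 1: shift 'num' : push -> stack = [num] (size 1)
  Action 2: reduce by F -> num : pop 1, push F -> stack = [F] (size 1)
  Action 3: reduce by T -> F : pop 1, push T -> stack = [T] (size 1)
  Action 4: reduce by E -> T : pop 1, push E -> stack = [E] (size 1)
  Action 5: shift '+' : push -> stack = [E, +] (size 2)
  Action 6: shift 'num' : push -> stack = [E, +, num] (size 3)
  Action 7: reduce by F -> num : pop 1, push F -> stack = [E, +, F] (size 3)
Final stack size: 3

3


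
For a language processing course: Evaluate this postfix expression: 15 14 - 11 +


Processing tokens left to right:
Push 15, Push 14
Pop 15 and 14, compute 15 - 14 = 1, push 1
Push 11
Pop 1 and 11, compute 1 + 11 = 12, push 12
Stack result: 12

12


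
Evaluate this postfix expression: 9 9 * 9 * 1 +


Processing tokens left to right:
Push 9, Push 9
Pop 9 and 9, compute 9 * 9 = 81, push 81
Push 9
Pop 81 and 9, compute 81 * 9 = 729, push 729
Push 1
Pop 729 and 1, compute 729 + 1 = 730, push 730
Stack result: 730

730


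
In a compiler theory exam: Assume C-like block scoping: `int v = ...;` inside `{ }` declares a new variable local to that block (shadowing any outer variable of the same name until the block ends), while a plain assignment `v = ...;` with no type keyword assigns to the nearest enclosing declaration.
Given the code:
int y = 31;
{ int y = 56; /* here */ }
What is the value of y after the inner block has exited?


Analyzing scoping rules:
Outer scope: declares y = 31
Inner block: 'int y = 56;' declares a NEW y that shadows the outer one
When the block exits the inner y goes out of scope; the outer y was never modified -> 31
Result: 31

31


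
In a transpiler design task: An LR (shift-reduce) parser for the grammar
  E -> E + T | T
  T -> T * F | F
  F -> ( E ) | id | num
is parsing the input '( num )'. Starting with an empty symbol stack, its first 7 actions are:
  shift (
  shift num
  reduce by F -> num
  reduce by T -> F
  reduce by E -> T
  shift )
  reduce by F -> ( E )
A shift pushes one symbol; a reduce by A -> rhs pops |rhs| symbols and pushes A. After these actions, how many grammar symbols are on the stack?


Tracking the symbol stack through each action:
  Action 1: shift '(' : push -> stack = [(] (size 1)
  Action 2: shift 'num' : push -> stack = [(, num] (size 2)
  Action 3: reduce by F -> num : pop 1, push F -> stack = [(, F] (size 2)
  Action 4: reduce by T -> F : pop 1, push T -> stack = [(, T] (size 2)
  Action 5: reduce by E -> T : pop 1, push E -> stack = [(, E] (size 2)
  Action 6: shift ')' : push -> stack = [(, E, )] (size 3)
  Action 7: reduce by F -> ( E ) : pop 3, push F -> stack = [F] (size 1)
Final stack size: 1

1


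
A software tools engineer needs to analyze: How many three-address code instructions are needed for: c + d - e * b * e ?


Expression: c + d - e * b * e
Generating three-address code (respecting * over +/- precedence):
  Instruction 1: t1 = e * b
  Instruction 2: t2 = t1 * e
  Instruction 3: t3 = c + d
  Instruction 4: t4 = t3 - t2
Total instructions: 4

4


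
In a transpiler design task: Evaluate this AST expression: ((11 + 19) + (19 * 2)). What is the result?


Expression: ((11 + 19) + (19 * 2))
Evaluating step by step:
  11 + 19 = 30
  19 * 2 = 38
  30 + 38 = 68
Result: 68

68


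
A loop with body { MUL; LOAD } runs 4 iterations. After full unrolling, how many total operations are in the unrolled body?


Loop body operations: MUL, LOAD (2 ops per iteration)
Unrolling 4 iterations:
  Iteration 1: MUL, LOAD (2 ops)
  Iteration 2: MUL, LOAD (2 ops)
  Iteration 3: MUL, LOAD (2 ops)
  Iteration 4: MUL, LOAD (2 ops)
Total: 4 iterations * 2 ops/iter = 8 operations

8


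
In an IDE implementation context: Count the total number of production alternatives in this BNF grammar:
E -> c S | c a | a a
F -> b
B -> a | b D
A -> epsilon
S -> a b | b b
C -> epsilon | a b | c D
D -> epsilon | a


Counting alternatives per rule:
  E: 3 alternative(s)
  F: 1 alternative(s)
  B: 2 alternative(s)
  A: 1 alternative(s)
  S: 2 alternative(s)
  C: 3 alternative(s)
  D: 2 alternative(s)
Sum: 3 + 1 + 2 + 1 + 2 + 3 + 2 = 14

14


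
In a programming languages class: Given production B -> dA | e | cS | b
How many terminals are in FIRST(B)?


Production: B -> dA | e | cS | b
Examining each alternative for leading terminals:
  B -> dA : first terminal = 'd'
  B -> e : first terminal = 'e'
  B -> cS : first terminal = 'c'
  B -> b : first terminal = 'b'
FIRST(B) = {b, c, d, e}
Count: 4

4


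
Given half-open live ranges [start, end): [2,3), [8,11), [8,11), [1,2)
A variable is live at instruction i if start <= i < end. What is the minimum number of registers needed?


Live ranges:
  Var0: [2, 3)
  Var1: [8, 11)
  Var2: [8, 11)
  Var3: [1, 2)
Sweep-line events (position, delta, active):
  pos=1 start -> active=1
  pos=2 end -> active=0
  pos=2 start -> active=1
  pos=3 end -> active=0
  pos=8 start -> active=1
  pos=8 start -> active=2
  pos=11 end -> active=1
  pos=11 end -> active=0
Maximum simultaneous active: 2
Minimum registers needed: 2

2


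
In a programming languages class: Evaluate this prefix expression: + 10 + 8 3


Parsing prefix expression: + 10 + 8 3
Step 1: Innermost operation '+ 8 3'
  8 + 3 = 11
Step 2: Outer operation '+ 10 [11]'
  10 + 11 = 21

21


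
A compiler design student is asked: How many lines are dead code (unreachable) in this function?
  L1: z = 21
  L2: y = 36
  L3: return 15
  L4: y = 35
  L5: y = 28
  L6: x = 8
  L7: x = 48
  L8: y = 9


Analyzing control flow:
  L1: reachable (before return)
  L2: reachable (before return)
  L3: reachable (return statement)
  L4: DEAD (after return at L3)
  L5: DEAD (after return at L3)
  L6: DEAD (after return at L3)
  L7: DEAD (after return at L3)
  L8: DEAD (after return at L3)
Return at L3, total lines = 8
Dead lines: L4 through L8
Count: 5

5


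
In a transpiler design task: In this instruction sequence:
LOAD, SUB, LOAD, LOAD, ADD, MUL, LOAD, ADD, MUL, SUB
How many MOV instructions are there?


Scanning instruction sequence for MOV:
  Position 1: LOAD
  Position 2: SUB
  Position 3: LOAD
  Position 4: LOAD
  Position 5: ADD
  Position 6: MUL
  Position 7: LOAD
  Position 8: ADD
  Position 9: MUL
  Position 10: SUB
Matches at positions: []
Total MOV count: 0

0


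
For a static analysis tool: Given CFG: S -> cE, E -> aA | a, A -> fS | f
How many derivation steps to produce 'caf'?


Grammar: S -> cE, E -> aA | a, A -> fS | f
Deriving 'caf':
Step 1: S -> cE => cE
Step 2: E -> aA => caA
Step 3: A -> f => caf
Total derivation steps: 3

3


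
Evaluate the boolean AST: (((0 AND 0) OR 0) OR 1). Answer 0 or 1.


Step 1: Evaluate inner node
  0 AND 0 = 0
Step 2: Evaluate next node
  0 OR 0 = 0
Step 3: Evaluate root node
  0 OR 1 = 1

1


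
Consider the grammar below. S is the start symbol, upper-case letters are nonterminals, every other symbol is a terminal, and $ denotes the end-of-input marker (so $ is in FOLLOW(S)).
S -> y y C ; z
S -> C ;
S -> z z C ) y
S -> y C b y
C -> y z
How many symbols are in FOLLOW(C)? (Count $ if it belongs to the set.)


S is the start symbol and does not occur in any rule body, so FOLLOW(S) = {$}.
Examining every occurrence of C in a rule body:
  S -> y y C ; z : C is followed by terminal ';' -> add ';'
  S -> C ; : C is followed by terminal ';' -> add ';' (already in the set)
  S -> z z C ) y : C is followed by terminal ')' -> add ')'
  S -> y C b y : C is followed by terminal 'b' -> add 'b'
  C -> y z : C does not occur in the body -> contributes nothing
FOLLOW(C) = {), ;, b}
Count: 3

3


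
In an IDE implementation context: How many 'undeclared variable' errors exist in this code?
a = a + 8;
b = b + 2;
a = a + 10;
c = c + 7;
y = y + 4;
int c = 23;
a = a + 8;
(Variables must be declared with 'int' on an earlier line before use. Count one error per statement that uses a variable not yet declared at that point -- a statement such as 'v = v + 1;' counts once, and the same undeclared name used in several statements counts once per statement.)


Scanning code line by line:
  Line 1: use 'a' -> ERROR (undeclared)
  Line 2: use 'b' -> ERROR (undeclared)
  Line 3: use 'a' -> ERROR (undeclared)
  Line 4: use 'c' -> ERROR (undeclared)
  Line 5: use 'y' -> ERROR (undeclared)
  Line 6: declare 'c' -> declared = ['c']
  Line 7: use 'a' -> ERROR (undeclared)
Total undeclared variable errors: 6

6


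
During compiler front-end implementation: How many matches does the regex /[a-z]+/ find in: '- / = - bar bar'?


Pattern: /[a-z]+/ (identifiers)
Input: '- / = - bar bar'
Scanning for matches:
  Match 1: 'bar'
  Match 2: 'bar'
Total matches: 2

2


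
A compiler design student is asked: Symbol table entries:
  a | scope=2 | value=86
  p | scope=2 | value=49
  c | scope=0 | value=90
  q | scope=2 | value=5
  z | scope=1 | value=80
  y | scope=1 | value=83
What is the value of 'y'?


Searching symbol table for 'y':
  a | scope=2 | value=86
  p | scope=2 | value=49
  c | scope=0 | value=90
  q | scope=2 | value=5
  z | scope=1 | value=80
  y | scope=1 | value=83 <- MATCH
Found 'y' at scope 1 with value 83

83


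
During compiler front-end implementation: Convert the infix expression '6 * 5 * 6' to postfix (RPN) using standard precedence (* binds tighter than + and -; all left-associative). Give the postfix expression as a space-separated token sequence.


Applying the shunting-yard algorithm:
  Operand 6 -> output
  Push '*' onto operator stack -> op-stack: [*]
  Operand 5 -> output
  See '*' (prec 2); top '*' (prec 2) >= it -> pop '*' to output
  Push '*' onto operator stack -> op-stack: [*]
  Operand 6 -> output
  End of input: pop '*' to output
Postfix result: 6 5 * 6 *

6 5 * 6 *


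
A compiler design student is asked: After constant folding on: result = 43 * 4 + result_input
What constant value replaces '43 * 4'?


Identifying constant sub-expression:
  Original: result = 43 * 4 + result_input
  43 and 4 are both compile-time constants
  Evaluating: 43 * 4 = 172
  After folding: result = 172 + result_input

172


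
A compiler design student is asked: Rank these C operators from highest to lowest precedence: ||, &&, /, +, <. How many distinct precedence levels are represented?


Looking up precedence for each operator:
  || -> precedence 1
  && -> precedence 2
  / -> precedence 6
  + -> precedence 5
  < -> precedence 4
Sorted highest to lowest: /, +, <, &&, ||
Distinct precedence values: [6, 5, 4, 2, 1]
Number of distinct levels: 5

5


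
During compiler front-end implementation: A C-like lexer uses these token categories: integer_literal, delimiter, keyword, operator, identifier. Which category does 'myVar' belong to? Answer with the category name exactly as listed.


Token: 'myVar'
Checking categories:
  identifier: YES
  integer_literal: no
  operator: no
  keyword: no
  delimiter: no
Category: identifier

identifier


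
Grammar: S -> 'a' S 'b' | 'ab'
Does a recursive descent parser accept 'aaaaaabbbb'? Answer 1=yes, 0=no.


Grammar accepts strings of the form a^n b^n (n >= 1)
Word: 'aaaaaabbbb'
Counting: 6 a's and 4 b's
Check: 6 == 4? No
Mismatch: a-count != b-count
Rejected

0


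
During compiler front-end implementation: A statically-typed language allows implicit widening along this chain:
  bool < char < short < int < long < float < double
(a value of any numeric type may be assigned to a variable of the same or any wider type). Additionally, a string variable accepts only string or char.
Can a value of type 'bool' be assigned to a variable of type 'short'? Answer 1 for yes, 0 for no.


Target variable type: short
Source value type: bool
Numeric ranks: bool=0, short=2
Widening allowed iff rank(source) <= rank(target): 0 <= 2? Yes
Result: 1

1


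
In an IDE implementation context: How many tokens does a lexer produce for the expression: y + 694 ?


Scanning 'y + 694'
Token 1: 'y' -> identifier
Token 2: '+' -> operator
Token 3: '694' -> integer_literal
Total tokens: 3

3


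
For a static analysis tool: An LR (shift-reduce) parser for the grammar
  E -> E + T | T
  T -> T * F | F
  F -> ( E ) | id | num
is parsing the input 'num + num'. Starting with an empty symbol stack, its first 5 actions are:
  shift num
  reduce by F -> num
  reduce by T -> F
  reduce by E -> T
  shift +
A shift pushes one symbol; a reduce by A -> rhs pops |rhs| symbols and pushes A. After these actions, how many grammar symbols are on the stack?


Tracking the symbol stack through each action:
  Action 1: shift 'num' : push -> stack = [num] (size 1)
  Action 2: reduce by F -> num : pop 1, push F -> stack = [F] (size 1)
  Action 3: reduce by T -> F : pop 1, push T -> stack = [T] (size 1)
  Action 4: reduce by E -> T : pop 1, push E -> stack = [E] (size 1)
  Action 5: shift '+' : push -> stack = [E, +] (size 2)
Final stack size: 2

2


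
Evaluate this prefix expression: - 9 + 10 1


Parsing prefix expression: - 9 + 10 1
Step 1: Innermost operation '+ 10 1'
  10 + 1 = 11
Step 2: Outer operation '- 9 [11]'
  9 - 11 = -2

-2


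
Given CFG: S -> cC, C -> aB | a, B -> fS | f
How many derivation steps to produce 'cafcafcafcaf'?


Grammar: S -> cC, C -> aB | a, B -> fS | f
Deriving 'cafcafcafcaf':
Step 1: S -> cC => cC
Step 2: C -> aB => caB
Step 3: B -> fS => cafS
Step 4: S -> cC => cafcC
Step 5: C -> aB => cafcaB
Step 6: B -> fS => cafcafS
Step 7: S -> cC => cafcafcC
Step 8: C -> aB => cafcafcaB
Step 9: B -> fS => cafcafcafS
Step 10: S -> cC => cafcafcafcC
Step 11: C -> aB => cafcafcafcaB
Step 12: B -> f => cafcafcafcaf
Total derivation steps: 12

12


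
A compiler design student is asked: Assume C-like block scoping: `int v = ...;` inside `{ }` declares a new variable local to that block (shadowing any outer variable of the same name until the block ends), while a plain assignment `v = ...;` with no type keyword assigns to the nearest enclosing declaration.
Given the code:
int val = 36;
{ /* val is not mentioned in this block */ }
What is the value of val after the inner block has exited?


Analyzing scoping rules:
Outer scope: declares val = 36
Inner block: val is neither redeclared nor assigned -> unchanged
After the block -> 36
Result: 36

36


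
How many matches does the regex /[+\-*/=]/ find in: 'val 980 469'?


Pattern: /[+\-*/=]/ (operators)
Input: 'val 980 469'
Scanning for matches:
Total matches: 0

0


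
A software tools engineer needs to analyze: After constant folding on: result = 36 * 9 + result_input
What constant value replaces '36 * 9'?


Identifying constant sub-expression:
  Original: result = 36 * 9 + result_input
  36 and 9 are both compile-time constants
  Evaluating: 36 * 9 = 324
  After folding: result = 324 + result_input

324


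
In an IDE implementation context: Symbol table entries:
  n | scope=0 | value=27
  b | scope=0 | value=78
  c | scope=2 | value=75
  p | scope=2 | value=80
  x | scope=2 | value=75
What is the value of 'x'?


Searching symbol table for 'x':
  n | scope=0 | value=27
  b | scope=0 | value=78
  c | scope=2 | value=75
  p | scope=2 | value=80
  x | scope=2 | value=75 <- MATCH
Found 'x' at scope 2 with value 75

75


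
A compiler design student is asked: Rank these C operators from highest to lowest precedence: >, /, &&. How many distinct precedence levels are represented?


Looking up precedence for each operator:
  > -> precedence 4
  / -> precedence 6
  && -> precedence 2
Sorted highest to lowest: /, >, &&
Distinct precedence values: [6, 4, 2]
Number of distinct levels: 3

3


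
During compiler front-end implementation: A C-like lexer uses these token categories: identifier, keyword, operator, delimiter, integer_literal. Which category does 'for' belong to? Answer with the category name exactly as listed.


Token: 'for'
Checking categories:
  identifier: no
  integer_literal: no
  operator: no
  keyword: YES
  delimiter: no
Category: keyword

keyword


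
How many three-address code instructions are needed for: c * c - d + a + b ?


Expression: c * c - d + a + b
Generating three-address code (respecting * over +/- precedence):
  Instruction 1: t1 = c * c
  Instruction 2: t2 = t1 - d
  Instruction 3: t3 = t2 + a
  Instruction 4: t4 = t3 + b
Total instructions: 4

4


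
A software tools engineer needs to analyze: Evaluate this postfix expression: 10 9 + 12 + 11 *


Processing tokens left to right:
Push 10, Push 9
Pop 10 and 9, compute 10 + 9 = 19, push 19
Push 12
Pop 19 and 12, compute 19 + 12 = 31, push 31
Push 11
Pop 31 and 11, compute 31 * 11 = 341, push 341
Stack result: 341

341


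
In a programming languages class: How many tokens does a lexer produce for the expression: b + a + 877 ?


Scanning 'b + a + 877'
Token 1: 'b' -> identifier
Token 2: '+' -> operator
Token 3: 'a' -> identifier
Token 4: '+' -> operator
Token 5: '877' -> integer_literal
Total tokens: 5

5


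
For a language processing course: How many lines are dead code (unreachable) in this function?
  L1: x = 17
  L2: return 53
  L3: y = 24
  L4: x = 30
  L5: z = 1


Analyzing control flow:
  L1: reachable (before return)
  L2: reachable (return statement)
  L3: DEAD (after return at L2)
  L4: DEAD (after return at L2)
  L5: DEAD (after return at L2)
Return at L2, total lines = 5
Dead lines: L3 through L5
Count: 3

3


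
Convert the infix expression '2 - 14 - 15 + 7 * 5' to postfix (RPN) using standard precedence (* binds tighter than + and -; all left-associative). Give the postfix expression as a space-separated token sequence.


Applying the shunting-yard algorithm:
  Operand 2 -> output
  Push '-' onto operator stack -> op-stack: [-]
  Operand 14 -> output
  See '-' (prec 1); top '-' (prec 1) >= it -> pop '-' to output
  Push '-' onto operator stack -> op-stack: [-]
  Operand 15 -> output
  See '+' (prec 1); top '-' (prec 1) >= it -> pop '-' to output
  Push '+' onto operator stack -> op-stack: [+]
  Operand 7 -> output
  Push '*' onto operator stack -> op-stack: [+, *]
  Operand 5 -> output
  End of input: pop '*' to output
  End of input: pop '+' to output
Postfix result: 2 14 - 15 - 7 5 * +

2 14 - 15 - 7 5 * +


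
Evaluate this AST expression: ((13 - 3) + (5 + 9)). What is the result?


Expression: ((13 - 3) + (5 + 9))
Evaluating step by step:
  13 - 3 = 10
  5 + 9 = 14
  10 + 14 = 24
Result: 24

24


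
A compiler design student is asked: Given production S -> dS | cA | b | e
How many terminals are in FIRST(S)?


Production: S -> dS | cA | b | e
Examining each alternative for leading terminals:
  S -> dS : first terminal = 'd'
  S -> cA : first terminal = 'c'
  S -> b : first terminal = 'b'
  S -> e : first terminal = 'e'
FIRST(S) = {b, c, d, e}
Count: 4

4


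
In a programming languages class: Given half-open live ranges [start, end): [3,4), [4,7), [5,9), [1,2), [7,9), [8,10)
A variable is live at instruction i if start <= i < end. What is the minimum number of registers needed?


Live ranges:
  Var0: [3, 4)
  Var1: [4, 7)
  Var2: [5, 9)
  Var3: [1, 2)
  Var4: [7, 9)
  Var5: [8, 10)
Sweep-line events (position, delta, active):
  pos=1 start -> active=1
  pos=2 end -> active=0
  pos=3 start -> active=1
  pos=4 end -> active=0
  pos=4 start -> active=1
  pos=5 start -> active=2
  pos=7 end -> active=1
  pos=7 start -> active=2
  pos=8 start -> active=3
  pos=9 end -> active=2
  pos=9 end -> active=1
  pos=10 end -> active=0
Maximum simultaneous active: 3
Minimum registers needed: 3

3


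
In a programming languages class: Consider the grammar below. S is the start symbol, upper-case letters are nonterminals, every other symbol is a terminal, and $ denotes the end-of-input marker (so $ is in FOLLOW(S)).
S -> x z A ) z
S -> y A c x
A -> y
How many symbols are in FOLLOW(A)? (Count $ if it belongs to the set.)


S is the start symbol and does not occur in any rule body, so FOLLOW(S) = {$}.
Examining every occurrence of A in a rule body:
  S -> x z A ) z : A is followed by terminal ')' -> add ')'
  S -> y A c x : A is followed by terminal 'c' -> add 'c'
  A -> y : A does not occur in the body -> contributes nothing
FOLLOW(A) = {), c}
Count: 2

2


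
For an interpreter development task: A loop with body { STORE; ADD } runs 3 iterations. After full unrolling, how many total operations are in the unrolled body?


Loop body operations: STORE, ADD (2 ops per iteration)
Unrolling 3 iterations:
  Iteration 1: STORE, ADD (2 ops)
  Iteration 2: STORE, ADD (2 ops)
  Iteration 3: STORE, ADD (2 ops)
Total: 3 iterations * 2 ops/iter = 6 operations

6


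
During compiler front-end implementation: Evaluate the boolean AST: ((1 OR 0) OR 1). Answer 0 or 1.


Step 1: Evaluate inner node
  1 OR 0 = 1
Step 2: Evaluate root node
  1 OR 1 = 1

1


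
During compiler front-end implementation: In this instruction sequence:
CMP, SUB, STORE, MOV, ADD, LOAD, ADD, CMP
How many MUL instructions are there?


Scanning instruction sequence for MUL:
  Position 1: CMP
  Position 2: SUB
  Position 3: STORE
  Position 4: MOV
  Position 5: ADD
  Position 6: LOAD
  Position 7: ADD
  Position 8: CMP
Matches at positions: []
Total MUL count: 0

0


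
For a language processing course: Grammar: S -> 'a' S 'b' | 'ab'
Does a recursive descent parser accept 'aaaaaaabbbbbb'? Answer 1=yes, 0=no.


Grammar accepts strings of the form a^n b^n (n >= 1)
Word: 'aaaaaaabbbbbb'
Counting: 7 a's and 6 b's
Check: 7 == 6? No
Mismatch: a-count != b-count
Rejected

0


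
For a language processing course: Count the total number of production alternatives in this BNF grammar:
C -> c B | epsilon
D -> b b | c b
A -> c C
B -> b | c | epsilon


Counting alternatives per rule:
  C: 2 alternative(s)
  D: 2 alternative(s)
  A: 1 alternative(s)
  B: 3 alternative(s)
Sum: 2 + 2 + 1 + 3 = 8

8


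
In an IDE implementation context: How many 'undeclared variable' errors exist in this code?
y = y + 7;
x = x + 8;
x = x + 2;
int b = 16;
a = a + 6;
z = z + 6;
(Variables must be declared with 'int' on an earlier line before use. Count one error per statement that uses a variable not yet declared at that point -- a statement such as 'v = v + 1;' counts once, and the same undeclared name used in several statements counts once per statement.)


Scanning code line by line:
  Line 1: use 'y' -> ERROR (undeclared)
  Line 2: use 'x' -> ERROR (undeclared)
  Line 3: use 'x' -> ERROR (undeclared)
  Line 4: declare 'b' -> declared = ['b']
  Line 5: use 'a' -> ERROR (undeclared)
  Line 6: use 'z' -> ERROR (undeclared)
Total undeclared variable errors: 5

5


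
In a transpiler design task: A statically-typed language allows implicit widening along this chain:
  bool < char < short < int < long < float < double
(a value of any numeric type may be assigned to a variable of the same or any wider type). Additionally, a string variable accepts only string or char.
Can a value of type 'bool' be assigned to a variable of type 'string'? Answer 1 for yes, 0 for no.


Target variable type: string
Source value type: bool
Rule: string accepts only {string, char}
  source 'bool' in {string, char}? No
Result: 0

0


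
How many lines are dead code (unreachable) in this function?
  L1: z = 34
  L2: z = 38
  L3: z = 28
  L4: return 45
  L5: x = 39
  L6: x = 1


Analyzing control flow:
  L1: reachable (before return)
  L2: reachable (before return)
  L3: reachable (before return)
  L4: reachable (return statement)
  L5: DEAD (after return at L4)
  L6: DEAD (after return at L4)
Return at L4, total lines = 6
Dead lines: L5 through L6
Count: 2

2


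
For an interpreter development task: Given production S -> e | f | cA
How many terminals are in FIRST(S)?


Production: S -> e | f | cA
Examining each alternative for leading terminals:
  S -> e : first terminal = 'e'
  S -> f : first terminal = 'f'
  S -> cA : first terminal = 'c'
FIRST(S) = {c, e, f}
Count: 3

3


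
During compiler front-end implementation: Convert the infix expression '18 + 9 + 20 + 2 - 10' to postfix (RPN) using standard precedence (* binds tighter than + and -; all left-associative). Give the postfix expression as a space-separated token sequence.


Applying the shunting-yard algorithm:
  Operand 18 -> output
  Push '+' onto operator stack -> op-stack: [+]
  Operand 9 -> output
  See '+' (prec 1); top '+' (prec 1) >= it -> pop '+' to output
  Push '+' onto operator stack -> op-stack: [+]
  Operand 20 -> output
  See '+' (prec 1); top '+' (prec 1) >= it -> pop '+' to output
  Push '+' onto operator stack -> op-stack: [+]
  Operand 2 -> output
  See '-' (prec 1); top '+' (prec 1) >= it -> pop '+' to output
  Push '-' onto operator stack -> op-stack: [-]
  Operand 10 -> output
  End of input: pop '-' to output
Postfix result: 18 9 + 20 + 2 + 10 -

18 9 + 20 + 2 + 10 -


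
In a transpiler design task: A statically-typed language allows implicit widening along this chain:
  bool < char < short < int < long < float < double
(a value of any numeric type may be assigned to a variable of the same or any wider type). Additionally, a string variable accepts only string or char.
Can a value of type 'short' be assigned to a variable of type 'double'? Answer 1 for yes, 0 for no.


Target variable type: double
Source value type: short
Numeric ranks: short=2, double=6
Widening allowed iff rank(source) <= rank(target): 2 <= 6? Yes
Result: 1

1


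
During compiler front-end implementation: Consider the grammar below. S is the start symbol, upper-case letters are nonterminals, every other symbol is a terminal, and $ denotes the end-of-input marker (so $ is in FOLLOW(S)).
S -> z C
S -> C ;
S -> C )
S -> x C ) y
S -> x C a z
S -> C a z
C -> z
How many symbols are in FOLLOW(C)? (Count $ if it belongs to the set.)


S is the start symbol and does not occur in any rule body, so FOLLOW(S) = {$}.
Examining every occurrence of C in a rule body:
  S -> z C : C is at the right end -> add FOLLOW(S) = {$}
  S -> C ; : C is followed by terminal ';' -> add ';'
  S -> C ) : C is followed by terminal ')' -> add ')'
  S -> x C ) y : C is followed by terminal ')' -> add ')' (already in the set)
  S -> x C a z : C is followed by terminal 'a' -> add 'a'
  S -> C a z : C is followed by terminal 'a' -> add 'a' (already in the set)
  C -> z : C does not occur in the body -> contributes nothing
FOLLOW(C) = {), ;, a, $}
Count: 4

4


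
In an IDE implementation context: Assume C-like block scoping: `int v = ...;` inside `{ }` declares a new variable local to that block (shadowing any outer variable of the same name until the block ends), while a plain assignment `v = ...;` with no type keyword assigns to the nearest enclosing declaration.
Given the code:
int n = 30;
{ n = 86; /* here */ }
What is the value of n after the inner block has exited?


Analyzing scoping rules:
Outer scope: declares n = 30
Inner block: 'n = 86;' has no type keyword, so it is an assignment to the outer n (no shadowing)
The assignment changed the outer variable itself, so the new value persists after the block -> 86
Result: 86

86


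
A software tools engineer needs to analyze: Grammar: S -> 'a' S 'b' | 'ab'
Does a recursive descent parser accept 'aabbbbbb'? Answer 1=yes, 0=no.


Grammar accepts strings of the form a^n b^n (n >= 1)
Word: 'aabbbbbb'
Counting: 2 a's and 6 b's
Check: 2 == 6? No
Mismatch: a-count != b-count
Rejected

0


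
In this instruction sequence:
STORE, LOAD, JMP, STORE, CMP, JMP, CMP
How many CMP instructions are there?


Scanning instruction sequence for CMP:
  Position 1: STORE
  Position 2: LOAD
  Position 3: JMP
  Position 4: STORE
  Position 5: CMP <- MATCH
  Position 6: JMP
  Position 7: CMP <- MATCH
Matches at positions: [5, 7]
Total CMP count: 2

2


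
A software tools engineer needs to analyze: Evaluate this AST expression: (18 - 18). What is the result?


Expression: (18 - 18)
Evaluating step by step:
  18 - 18 = 0
Result: 0

0


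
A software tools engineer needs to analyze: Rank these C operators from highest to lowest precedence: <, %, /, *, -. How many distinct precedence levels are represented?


Looking up precedence for each operator:
  < -> precedence 4
  % -> precedence 6
  / -> precedence 6
  * -> precedence 6
  - -> precedence 5
Sorted highest to lowest: %, /, *, -, <
Distinct precedence values: [6, 5, 4]
Number of distinct levels: 3

3


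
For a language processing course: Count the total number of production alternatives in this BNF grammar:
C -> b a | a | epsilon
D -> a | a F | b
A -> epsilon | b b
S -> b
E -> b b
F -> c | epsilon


Counting alternatives per rule:
  C: 3 alternative(s)
  D: 3 alternative(s)
  A: 2 alternative(s)
  S: 1 alternative(s)
  E: 1 alternative(s)
  F: 2 alternative(s)
Sum: 3 + 3 + 2 + 1 + 1 + 2 = 12

12


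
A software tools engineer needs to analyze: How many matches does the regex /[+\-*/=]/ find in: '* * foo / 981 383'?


Pattern: /[+\-*/=]/ (operators)
Input: '* * foo / 981 383'
Scanning for matches:
  Match 1: '*'
  Match 2: '*'
  Match 3: '/'
Total matches: 3

3


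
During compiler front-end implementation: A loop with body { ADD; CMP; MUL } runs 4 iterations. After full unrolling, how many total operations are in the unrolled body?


Loop body operations: ADD, CMP, MUL (3 ops per iteration)
Unrolling 4 iterations:
  Iteration 1: ADD, CMP, MUL (3 ops)
  Iteration 2: ADD, CMP, MUL (3 ops)
  Iteration 3: ADD, CMP, MUL (3 ops)
  Iteration 4: ADD, CMP, MUL (3 ops)
Total: 4 iterations * 3 ops/iter = 12 operations

12


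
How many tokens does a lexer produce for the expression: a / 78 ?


Scanning 'a / 78'
Token 1: 'a' -> identifier
Token 2: '/' -> operator
Token 3: '78' -> integer_literal
Total tokens: 3

3


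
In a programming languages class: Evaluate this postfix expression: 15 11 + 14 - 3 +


Processing tokens left to right:
Push 15, Push 11
Pop 15 and 11, compute 15 + 11 = 26, push 26
Push 14
Pop 26 and 14, compute 26 - 14 = 12, push 12
Push 3
Pop 12 and 3, compute 12 + 3 = 15, push 15
Stack result: 15

15


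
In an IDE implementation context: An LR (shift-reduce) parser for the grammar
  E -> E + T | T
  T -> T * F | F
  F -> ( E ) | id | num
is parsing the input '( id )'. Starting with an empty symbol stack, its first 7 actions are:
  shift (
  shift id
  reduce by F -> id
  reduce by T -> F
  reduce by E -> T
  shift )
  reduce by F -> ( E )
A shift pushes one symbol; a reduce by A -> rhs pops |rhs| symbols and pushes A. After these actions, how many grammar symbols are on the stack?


Tracking the symbol stack through each action:
  Action 1: shift '(' : push -> stack = [(] (size 1)
  Action 2: shift 'id' : push -> stack = [(, id] (size 2)
  Action 3: reduce by F -> id : pop 1, push F -> stack = [(, F] (size 2)
  Action 4: reduce by T -> F : pop 1, push T -> stack = [(, T] (size 2)
  Action 5: reduce by E -> T : pop 1, push E -> stack = [(, E] (size 2)
  Action 6: shift ')' : push -> stack = [(, E, )] (size 3)
  Action 7: reduce by F -> ( E ) : pop 3, push F -> stack = [F] (size 1)
Final stack size: 1

1


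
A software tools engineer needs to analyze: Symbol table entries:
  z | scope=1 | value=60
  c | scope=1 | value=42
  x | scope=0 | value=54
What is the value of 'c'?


Searching symbol table for 'c':
  z | scope=1 | value=60
  c | scope=1 | value=42 <- MATCH
  x | scope=0 | value=54
Found 'c' at scope 1 with value 42

42


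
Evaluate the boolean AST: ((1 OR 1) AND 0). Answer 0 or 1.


Step 1: Evaluate inner node
  1 OR 1 = 1
Step 2: Evaluate root node
  1 AND 0 = 0

0


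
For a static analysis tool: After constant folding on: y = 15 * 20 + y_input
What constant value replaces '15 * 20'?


Identifying constant sub-expression:
  Original: y = 15 * 20 + y_input
  15 and 20 are both compile-time constants
  Evaluating: 15 * 20 = 300
  After folding: y = 300 + y_input

300


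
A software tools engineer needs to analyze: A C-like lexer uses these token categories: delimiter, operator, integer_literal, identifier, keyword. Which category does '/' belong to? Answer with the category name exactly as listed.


Token: '/'
Checking categories:
  identifier: no
  integer_literal: no
  operator: YES
  keyword: no
  delimiter: no
Category: operator

operator


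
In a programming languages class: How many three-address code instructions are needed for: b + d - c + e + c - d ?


Expression: b + d - c + e + c - d
Generating three-address code (respecting * over +/- precedence):
  Instruction 1: t1 = b + d
  Instruction 2: t2 = t1 - c
  Instruction 3: t3 = t2 + e
  Instruction 4: t4 = t3 + c
  Instruction 5: t5 = t4 - d
Total instructions: 5

5


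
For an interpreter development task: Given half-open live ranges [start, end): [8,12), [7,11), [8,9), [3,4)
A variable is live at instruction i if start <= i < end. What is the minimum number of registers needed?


Live ranges:
  Var0: [8, 12)
  Var1: [7, 11)
  Var2: [8, 9)
  Var3: [3, 4)
Sweep-line events (position, delta, active):
  pos=3 start -> active=1
  pos=4 end -> active=0
  pos=7 start -> active=1
  pos=8 start -> active=2
  pos=8 start -> active=3
  pos=9 end -> active=2
  pos=11 end -> active=1
  pos=12 end -> active=0
Maximum simultaneous active: 3
Minimum registers needed: 3

3


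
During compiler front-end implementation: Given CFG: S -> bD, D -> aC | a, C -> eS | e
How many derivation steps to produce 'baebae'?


Grammar: S -> bD, D -> aC | a, C -> eS | e
Deriving 'baebae':
Step 1: S -> bD => bD
Step 2: D -> aC => baC
Step 3: C -> eS => baeS
Step 4: S -> bD => baebD
Step 5: D -> aC => baebaC
Step 6: C -> e => baebae
Total derivation steps: 6

6


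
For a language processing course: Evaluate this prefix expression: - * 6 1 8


Parsing prefix expression: - * 6 1 8
Step 1: Innermost operation '* 6 1'
  6 * 1 = 6
Step 2: Outer operation '- [6] 8'
  6 - 8 = -2

-2


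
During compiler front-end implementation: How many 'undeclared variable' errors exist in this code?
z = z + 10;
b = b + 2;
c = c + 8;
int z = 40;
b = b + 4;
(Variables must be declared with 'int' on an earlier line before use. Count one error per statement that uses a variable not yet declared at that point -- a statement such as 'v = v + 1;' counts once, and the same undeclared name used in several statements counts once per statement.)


Scanning code line by line:
  Line 1: use 'z' -> ERROR (undeclared)
  Line 2: use 'b' -> ERROR (undeclared)
  Line 3: use 'c' -> ERROR (undeclared)
  Line 4: declare 'z' -> declared = ['z']
  Line 5: use 'b' -> ERROR (undeclared)
Total undeclared variable errors: 4

4


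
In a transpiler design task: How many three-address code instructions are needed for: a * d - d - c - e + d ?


Expression: a * d - d - c - e + d
Generating three-address code (respecting * over +/- precedence):
  Instruction 1: t1 = a * d
  Instruction 2: t2 = t1 - d
  Instruction 3: t3 = t2 - c
  Instruction 4: t4 = t3 - e
  Instruction 5: t5 = t4 + d
Total instructions: 5

5


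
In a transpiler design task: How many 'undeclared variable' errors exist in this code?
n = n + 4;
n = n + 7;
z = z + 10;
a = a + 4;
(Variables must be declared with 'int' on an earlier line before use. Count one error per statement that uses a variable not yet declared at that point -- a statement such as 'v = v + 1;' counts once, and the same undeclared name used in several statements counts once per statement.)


Scanning code line by line:
  Line 1: use 'n' -> ERROR (undeclared)
  Line 2: use 'n' -> ERROR (undeclared)
  Line 3: use 'z' -> ERROR (undeclared)
  Line 4: use 'a' -> ERROR (undeclared)
Total undeclared variable errors: 4

4


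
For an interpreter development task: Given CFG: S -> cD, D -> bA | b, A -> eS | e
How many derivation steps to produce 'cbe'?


Grammar: S -> cD, D -> bA | b, A -> eS | e
Deriving 'cbe':
Step 1: S -> cD => cD
Step 2: D -> bA => cbA
Step 3: A -> e => cbe
Total derivation steps: 3

3


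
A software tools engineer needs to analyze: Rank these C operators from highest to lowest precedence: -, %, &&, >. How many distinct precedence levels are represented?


Looking up precedence for each operator:
  - -> precedence 5
  % -> precedence 6
  && -> precedence 2
  > -> precedence 4
Sorted highest to lowest: %, -, >, &&
Distinct precedence values: [6, 5, 4, 2]
Number of distinct levels: 4

4


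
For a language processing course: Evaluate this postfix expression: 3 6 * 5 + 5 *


Processing tokens left to right:
Push 3, Push 6
Pop 3 and 6, compute 3 * 6 = 18, push 18
Push 5
Pop 18 and 5, compute 18 + 5 = 23, push 23
Push 5
Pop 23 and 5, compute 23 * 5 = 115, push 115
Stack result: 115

115


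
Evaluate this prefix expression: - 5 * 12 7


Parsing prefix expression: - 5 * 12 7
Step 1: Innermost operation '* 12 7'
  12 * 7 = 84
Step 2: Outer operation '- 5 [84]'
  5 - 84 = -79

-79


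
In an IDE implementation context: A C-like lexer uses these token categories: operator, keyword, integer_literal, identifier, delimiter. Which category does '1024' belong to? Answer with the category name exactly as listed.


Token: '1024'
Checking categories:
  identifier: no
  integer_literal: YES
  operator: no
  keyword: no
  delimiter: no
Category: integer_literal

integer_literal


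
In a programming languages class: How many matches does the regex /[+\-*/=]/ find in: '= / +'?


Pattern: /[+\-*/=]/ (operators)
Input: '= / +'
Scanning for matches:
  Match 1: '='
  Match 2: '/'
  Match 3: '+'
Total matches: 3

3


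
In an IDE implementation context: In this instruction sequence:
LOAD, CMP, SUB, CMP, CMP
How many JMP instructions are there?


Scanning instruction sequence for JMP:
  Position 1: LOAD
  Position 2: CMP
  Position 3: SUB
  Position 4: CMP
  Position 5: CMP
Matches at positions: []
Total JMP count: 0

0
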